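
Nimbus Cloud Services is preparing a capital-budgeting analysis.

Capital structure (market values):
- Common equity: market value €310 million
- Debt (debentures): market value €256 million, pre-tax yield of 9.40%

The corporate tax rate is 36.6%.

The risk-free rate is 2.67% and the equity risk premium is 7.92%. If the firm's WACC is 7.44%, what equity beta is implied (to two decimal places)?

0.76

Total capital V = 310 + 256 = 566.
Equity weight = 310/566 = 0.5477.
Debentures weight = 256/566 = 0.4523.
Debt contribution = 0.4523 × 9.4% × (1 − 36.6%) = 2.6955%.
Required equity contribution = 7.44% − 2.6955% = 4.7445%  ⇒  Re = 8.6625%.
CAPM: 8.6625% = 2.67% + β × 7.92%  ⇒  β = 0.7566.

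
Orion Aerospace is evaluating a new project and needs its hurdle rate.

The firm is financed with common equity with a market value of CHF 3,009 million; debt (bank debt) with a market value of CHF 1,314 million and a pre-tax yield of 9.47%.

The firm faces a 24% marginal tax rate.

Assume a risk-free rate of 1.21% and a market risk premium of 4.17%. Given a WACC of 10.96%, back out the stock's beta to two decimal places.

Total capital V = 3009 + 1314 = 4323.
Equity weight = 3009/4323 = 0.6960.
Bank debt weight = 1314/4323 = 0.3040.
Debt contribution = 0.3040 × 9.47% × (1 − 24%) = 2.1876%.
Required equity contribution = 10.96% − 2.1876% = 8.7724%  ⇒  Re = 12.6032%.
CAPM: 12.6032% = 1.21% + β × 4.17%  ⇒  β = 2.7322.

2.73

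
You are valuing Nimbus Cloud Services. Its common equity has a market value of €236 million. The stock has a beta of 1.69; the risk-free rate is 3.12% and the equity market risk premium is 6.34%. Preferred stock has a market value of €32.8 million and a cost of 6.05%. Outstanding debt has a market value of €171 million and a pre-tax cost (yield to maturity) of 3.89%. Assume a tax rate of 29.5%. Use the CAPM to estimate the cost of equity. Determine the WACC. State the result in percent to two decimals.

8.94%

Cost of equity via CAPM: Re = 3.12% + 1.69 × 6.34% = 13.8346%.
Total capital V = 236 + 32.8 + 171 = 439.8.
Equity: weight = 236/439.8 = 0.5366; cost = 13.8346%.
Preferred: weight = 32.8/439.8 = 0.0746; cost = 6.05%.
Debt: weight = 171/439.8 = 0.3888; after-tax cost = 3.89% × (1 − 29.5%) = 2.7425%.
WACC = 0.5366 × 13.8346% + 0.0746 × 6.0500% + 0.3888 × 2.7425% = 8.9413%.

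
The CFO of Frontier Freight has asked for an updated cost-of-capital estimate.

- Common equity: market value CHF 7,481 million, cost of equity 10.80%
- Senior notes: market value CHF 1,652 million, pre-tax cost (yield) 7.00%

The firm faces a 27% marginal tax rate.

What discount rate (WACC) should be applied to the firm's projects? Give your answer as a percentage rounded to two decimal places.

Total capital V = 7481 + 1652 = 9133.
Equity: weight = 7481/9133 = 0.8191; cost = 10.8%.
Senior notes: weight = 1652/9133 = 0.1809; after-tax cost = 7% × (1 − 27%) = 5.1100%.
WACC = 0.8191 × 10.8000% + 0.1809 × 5.1100% = 9.7708%.

9.77%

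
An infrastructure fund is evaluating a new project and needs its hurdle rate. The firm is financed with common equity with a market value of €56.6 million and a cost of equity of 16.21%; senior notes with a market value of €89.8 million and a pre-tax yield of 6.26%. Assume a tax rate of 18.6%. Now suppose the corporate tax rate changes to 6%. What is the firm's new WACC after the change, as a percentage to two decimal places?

After the change:
Total capital V = 56.6 + 89.8 = 146.4.
Equity: weight = 56.6/146.4 = 0.3866; cost = 16.21%.
Senior notes: weight = 89.8/146.4 = 0.6134; after-tax cost = 6.26% × (1 − 6%) = 5.8844%.
WACC = 0.3866 × 16.2100% + 0.6134 × 5.8844% = 9.8764%.

9.88%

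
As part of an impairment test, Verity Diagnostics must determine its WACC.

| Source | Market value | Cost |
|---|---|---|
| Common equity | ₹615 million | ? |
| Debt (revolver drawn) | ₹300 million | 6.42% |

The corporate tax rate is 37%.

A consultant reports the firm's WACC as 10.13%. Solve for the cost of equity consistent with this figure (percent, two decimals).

Total capital V = 615 + 300 = 915.
Equity weight = 615/915 = 0.6721.
Revolver drawn weight = 300/915 = 0.3279.
Debt contribution = 0.3279 × 6.42% × (1 − 37%) = 1.3261%.
Required equity contribution = 10.13% − 1.3261% = 8.8039%.
Re = 8.8039% / 0.6721 = 13.0985%.

13.10%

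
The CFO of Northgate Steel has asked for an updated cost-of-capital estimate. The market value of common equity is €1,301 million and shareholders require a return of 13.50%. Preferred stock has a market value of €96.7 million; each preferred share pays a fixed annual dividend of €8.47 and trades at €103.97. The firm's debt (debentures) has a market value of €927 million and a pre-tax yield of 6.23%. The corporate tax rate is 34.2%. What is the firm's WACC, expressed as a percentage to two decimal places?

Cost of preferred: Rp = 8.47 / 103.97 = 8.1466%.
Total capital V = 1301 + 96.7 + 927 = 2324.7.
Equity: weight = 1301/2324.7 = 0.5596; cost = 13.5%.
Preferred: weight = 96.7/2324.7 = 0.0416; cost = 8.1466%.
Debentures: weight = 927/2324.7 = 0.3988; after-tax cost = 6.23% × (1 − 34.2%) = 4.0993%.
WACC = 0.5596 × 13.5000% + 0.0416 × 8.1466% + 0.3988 × 4.0993% = 9.5287%.

9.53%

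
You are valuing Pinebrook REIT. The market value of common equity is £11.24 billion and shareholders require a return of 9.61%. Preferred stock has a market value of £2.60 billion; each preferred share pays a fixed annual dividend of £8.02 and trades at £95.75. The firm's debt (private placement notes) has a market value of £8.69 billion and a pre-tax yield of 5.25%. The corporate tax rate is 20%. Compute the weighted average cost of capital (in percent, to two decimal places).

Cost of preferred: Rp = 8.02 / 95.75 = 8.3760%.
Total capital V = 11.24 + 2.6 + 8.69 = 22.53.
Equity: weight = 11.24/22.53 = 0.4989; cost = 9.61%.
Preferred: weight = 2.6/22.53 = 0.1154; cost = 8.376%.
Private placement notes: weight = 8.69/22.53 = 0.3857; after-tax cost = 5.25% × (1 − 20%) = 4.2000%.
WACC = 0.4989 × 9.6100% + 0.1154 × 8.3760% + 0.3857 × 4.2000% = 7.3809%.

7.38%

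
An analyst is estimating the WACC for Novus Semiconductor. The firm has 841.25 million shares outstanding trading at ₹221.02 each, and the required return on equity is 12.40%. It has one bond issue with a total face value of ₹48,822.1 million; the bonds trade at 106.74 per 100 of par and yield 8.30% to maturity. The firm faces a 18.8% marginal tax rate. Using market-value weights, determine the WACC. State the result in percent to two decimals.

11.16%

Market value of equity E = 221.02 × 841.25m = 185933.075m. Market value of debt D = 48822.1m × 106.74/100 = 52112.70954m.
Total capital V = 185933.075 + 52112.70954 = 238045.78454.
Equity: weight = 185933.075/238045.78454 = 0.7811; cost = 12.4%.
Bonds outstanding: weight = 52112.70954/238045.78454 = 0.2189; after-tax cost = 8.3% × (1 − 18.8%) = 6.7396%.
WACC = 0.7811 × 12.4000% + 0.2189 × 6.7396% = 11.1608%.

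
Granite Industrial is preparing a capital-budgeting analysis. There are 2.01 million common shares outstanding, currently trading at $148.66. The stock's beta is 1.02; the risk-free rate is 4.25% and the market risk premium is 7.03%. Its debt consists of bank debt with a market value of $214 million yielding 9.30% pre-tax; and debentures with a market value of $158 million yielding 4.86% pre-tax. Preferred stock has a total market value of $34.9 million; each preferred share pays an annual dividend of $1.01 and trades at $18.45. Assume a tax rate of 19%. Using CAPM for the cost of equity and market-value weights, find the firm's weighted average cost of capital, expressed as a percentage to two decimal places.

8.27%

Cost of equity via CAPM: Re = 4.25% + 1.02 × 7.03% = 11.4206%.
Cost of preferred: Rp = 1.01 / 18.45 = 5.4743%.
Market value of equity E = 148.66 × 2.01m = 298.8066m.
Total capital V = 298.8066 + 34.9 + 214 + 158 = 705.7066.
Equity: weight = 298.8066/705.7066 = 0.4234; cost = 11.4206%.
Preferred: weight = 34.9/705.7066 = 0.0495; cost = 5.4743%.
Bank debt: weight = 214/705.7066 = 0.3032; after-tax cost = 9.3% × (1 − 19%) = 7.5330%.
Debentures: weight = 158/705.7066 = 0.2239; after-tax cost = 4.86% × (1 − 19%) = 3.9366%.
WACC = 0.4234 × 11.4206% + 0.0495 × 5.4743% + 0.3032 × 7.5330% + 0.2239 × 3.9366% = 8.2721%.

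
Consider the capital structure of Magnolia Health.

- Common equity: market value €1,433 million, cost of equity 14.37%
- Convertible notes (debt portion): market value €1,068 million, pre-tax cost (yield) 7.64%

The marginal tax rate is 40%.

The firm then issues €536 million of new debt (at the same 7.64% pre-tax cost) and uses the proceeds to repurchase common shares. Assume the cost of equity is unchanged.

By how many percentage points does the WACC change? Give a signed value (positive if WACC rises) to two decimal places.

Current WACC:
Total capital V = 1433 + 1068 = 2501.
Equity: weight = 1433/2501 = 0.5730; cost = 14.37%.
Convertible notes (debt portion): weight = 1068/2501 = 0.4270; after-tax cost = 7.64% × (1 − 40%) = 4.5840%.
WACC = 0.5730 × 14.3700% + 0.4270 × 4.5840% = 10.1911%.
After the change:
Total capital V = 897 + 1604 = 2501.
Equity: weight = 897/2501 = 0.3587; cost = 14.37%.
Convertible notes (debt portion): weight = 1604/2501 = 0.6413; after-tax cost = 7.64% × (1 − 40%) = 4.5840%.
WACC = 0.3587 × 14.3700% + 0.6413 × 4.5840% = 8.0938%.
Change in WACC = 8.0938% − 10.1911% = -2.0973 pp.

-2.10 pp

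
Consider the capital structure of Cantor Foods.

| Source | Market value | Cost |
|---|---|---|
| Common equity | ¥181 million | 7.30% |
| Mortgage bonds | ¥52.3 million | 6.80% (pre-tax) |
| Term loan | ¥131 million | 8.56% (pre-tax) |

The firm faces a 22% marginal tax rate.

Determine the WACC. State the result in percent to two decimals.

6.79%

Total capital V = 181 + 52.3 + 131 = 364.3.
Equity: weight = 181/364.3 = 0.4968; cost = 7.3%.
Mortgage bonds: weight = 52.3/364.3 = 0.1436; after-tax cost = 6.8% × (1 − 22%) = 5.3040%.
Term loan: weight = 131/364.3 = 0.3596; after-tax cost = 8.56% × (1 − 22%) = 6.6768%.
WACC = 0.4968 × 7.3000% + 0.1436 × 5.3040% + 0.3596 × 6.6768% = 6.7893%.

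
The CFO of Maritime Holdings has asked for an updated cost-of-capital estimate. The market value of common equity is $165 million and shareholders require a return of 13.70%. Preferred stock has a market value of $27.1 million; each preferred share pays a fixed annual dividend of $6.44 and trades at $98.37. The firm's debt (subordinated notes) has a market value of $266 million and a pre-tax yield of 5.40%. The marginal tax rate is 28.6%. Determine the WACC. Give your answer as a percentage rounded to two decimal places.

7.56%

Cost of preferred: Rp = 6.44 / 98.37 = 6.5467%.
Total capital V = 165 + 27.1 + 266 = 458.1.
Equity: weight = 165/458.1 = 0.3602; cost = 13.7%.
Preferred: weight = 27.1/458.1 = 0.0592; cost = 6.5467%.
Subordinated notes: weight = 266/458.1 = 0.5807; after-tax cost = 5.4% × (1 − 28.6%) = 3.8556%.
WACC = 0.3602 × 13.7000% + 0.0592 × 6.5467% + 0.5807 × 3.8556% = 7.5606%.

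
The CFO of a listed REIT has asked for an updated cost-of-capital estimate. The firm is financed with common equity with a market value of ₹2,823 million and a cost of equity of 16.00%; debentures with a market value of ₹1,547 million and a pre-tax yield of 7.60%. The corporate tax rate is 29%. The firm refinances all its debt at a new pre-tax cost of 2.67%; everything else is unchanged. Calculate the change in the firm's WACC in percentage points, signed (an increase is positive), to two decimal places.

Current WACC:
Total capital V = 2823 + 1547 = 4370.
Equity: weight = 2823/4370 = 0.6460; cost = 16%.
Debentures: weight = 1547/4370 = 0.3540; after-tax cost = 7.6% × (1 − 29%) = 5.3960%.
WACC = 0.6460 × 16.0000% + 0.3540 × 5.3960% = 12.2461%.
After the change:
Total capital V = 2823 + 1547 = 4370.
Equity: weight = 2823/4370 = 0.6460; cost = 16%.
Debentures: weight = 1547/4370 = 0.3540; after-tax cost = 2.67% × (1 − 29%) = 1.8957%.
WACC = 0.6460 × 16.0000% + 0.3540 × 1.8957% = 11.0070%.
Change in WACC = 11.0070% − 12.2461% = -1.2391 pp.

-1.24 pp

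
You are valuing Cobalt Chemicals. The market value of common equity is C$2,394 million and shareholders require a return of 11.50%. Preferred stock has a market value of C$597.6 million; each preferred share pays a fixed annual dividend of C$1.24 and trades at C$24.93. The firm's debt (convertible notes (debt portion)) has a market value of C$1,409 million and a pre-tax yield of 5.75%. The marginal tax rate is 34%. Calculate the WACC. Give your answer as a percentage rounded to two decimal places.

Cost of preferred: Rp = 1.24 / 24.93 = 4.9739%.
Total capital V = 2394 + 597.6 + 1409 = 4400.6.
Equity: weight = 2394/4400.6 = 0.5440; cost = 11.5%.
Preferred: weight = 597.6/4400.6 = 0.1358; cost = 4.9739%.
Convertible notes (debt portion): weight = 1409/4400.6 = 0.3202; after-tax cost = 5.75% × (1 − 34%) = 3.7950%.
WACC = 0.5440 × 11.5000% + 0.1358 × 4.9739% + 0.3202 × 3.7950% = 8.1467%.

8.15%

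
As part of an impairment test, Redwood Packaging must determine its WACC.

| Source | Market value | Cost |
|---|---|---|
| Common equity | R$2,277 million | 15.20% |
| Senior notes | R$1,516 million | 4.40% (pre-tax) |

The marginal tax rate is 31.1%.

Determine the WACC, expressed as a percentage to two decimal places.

10.34%

Total capital V = 2277 + 1516 = 3793.
Equity: weight = 2277/3793 = 0.6003; cost = 15.2%.
Senior notes: weight = 1516/3793 = 0.3997; after-tax cost = 4.4% × (1 − 31.1%) = 3.0316%.
WACC = 0.6003 × 15.2000% + 0.3997 × 3.0316% = 10.3365%.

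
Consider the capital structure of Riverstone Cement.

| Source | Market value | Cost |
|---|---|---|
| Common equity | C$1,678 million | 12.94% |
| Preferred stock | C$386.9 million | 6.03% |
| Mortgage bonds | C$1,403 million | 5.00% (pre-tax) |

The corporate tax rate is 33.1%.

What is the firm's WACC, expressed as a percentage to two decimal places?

Total capital V = 1678 + 386.9 + 1403 = 3467.9.
Equity: weight = 1678/3467.9 = 0.4839; cost = 12.94%.
Preferred: weight = 386.9/3467.9 = 0.1116; cost = 6.03%.
Mortgage bonds: weight = 1403/3467.9 = 0.4046; after-tax cost = 5% × (1 − 33.1%) = 3.3450%.
WACC = 0.4839 × 12.9400% + 0.1116 × 6.0300% + 0.4046 × 3.3450% = 8.2873%.

8.29%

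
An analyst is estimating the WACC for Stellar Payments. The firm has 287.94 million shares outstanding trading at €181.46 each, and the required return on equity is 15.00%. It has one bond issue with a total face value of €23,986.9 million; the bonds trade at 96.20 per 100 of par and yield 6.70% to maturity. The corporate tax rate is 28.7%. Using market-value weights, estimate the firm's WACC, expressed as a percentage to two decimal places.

Market value of equity E = 181.46 × 287.94m = 52249.5924m. Market value of debt D = 23986.9m × 96.2/100 = 23075.3978m.
Total capital V = 52249.5924 + 23075.3978 = 75324.9902.
Equity: weight = 52249.5924/75324.9902 = 0.6937; cost = 15%.
Bonds outstanding: weight = 23075.3978/75324.9902 = 0.3063; after-tax cost = 6.7% × (1 − 28.7%) = 4.7771%.
WACC = 0.6937 × 15.0000% + 0.3063 × 4.7771% = 11.8683%.

11.87%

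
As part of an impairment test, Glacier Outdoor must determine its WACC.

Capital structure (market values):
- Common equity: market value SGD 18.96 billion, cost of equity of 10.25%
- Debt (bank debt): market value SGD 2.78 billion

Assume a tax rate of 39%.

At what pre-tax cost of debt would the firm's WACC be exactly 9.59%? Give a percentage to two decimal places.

Total capital V = 18.96 + 2.78 = 21.74.
Equity weight = 18.96/21.74 = 0.8721.
Bank debt weight = 2.78/21.74 = 0.1279.
Equity contribution = 0.8721 × 10.25% = 8.9393%.
Remaining for debt = 9.59% − 8.9393% = 0.6507%.
Rd × (1 − 39%) × 0.1279 = 0.6507%  ⇒  Rd = 8.3421%.

8.34%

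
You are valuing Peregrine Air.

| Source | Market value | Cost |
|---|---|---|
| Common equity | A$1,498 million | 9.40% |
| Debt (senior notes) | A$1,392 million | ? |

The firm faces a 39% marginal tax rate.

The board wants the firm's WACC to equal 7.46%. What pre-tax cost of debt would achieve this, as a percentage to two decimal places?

Total capital V = 1498 + 1392 = 2890.
Equity weight = 1498/2890 = 0.5183.
Senior notes weight = 1392/2890 = 0.4817.
Equity contribution = 0.5183 × 9.4% = 4.8724%.
Remaining for debt = 7.46% − 4.8724% = 2.5876%.
Rd × (1 − 39%) × 0.4817 = 2.5876%  ⇒  Rd = 8.8070%.

8.81%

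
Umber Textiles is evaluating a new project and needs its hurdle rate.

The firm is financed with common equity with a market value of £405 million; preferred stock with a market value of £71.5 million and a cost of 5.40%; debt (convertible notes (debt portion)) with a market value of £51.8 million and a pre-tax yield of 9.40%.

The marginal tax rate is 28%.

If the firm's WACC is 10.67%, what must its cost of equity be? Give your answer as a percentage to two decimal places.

Total capital V = 405 + 71.5 + 51.8 = 528.3.
Equity weight = 405/528.3 = 0.7666.
Preferred weight = 71.5/528.3 = 0.1353.
Convertible notes (debt portion) weight = 51.8/528.3 = 0.0981.
Debt contribution = 0.0981 × 9.4% × (1 − 28%) = 0.6636%.
Preferred contribution = 0.1353 × 5.4% = 0.7308%.
Required equity contribution = 10.67% − 1.3944% = 9.2756%.
Re = 9.2756% / 0.7666 = 12.0995%.

12.10%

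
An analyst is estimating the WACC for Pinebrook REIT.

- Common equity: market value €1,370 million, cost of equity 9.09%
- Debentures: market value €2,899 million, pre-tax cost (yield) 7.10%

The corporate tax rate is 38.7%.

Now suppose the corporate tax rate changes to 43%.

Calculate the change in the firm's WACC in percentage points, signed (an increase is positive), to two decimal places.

Current WACC:
Total capital V = 1370 + 2899 = 4269.
Equity: weight = 1370/4269 = 0.3209; cost = 9.09%.
Debentures: weight = 2899/4269 = 0.6791; after-tax cost = 7.1% × (1 − 38.7%) = 4.3523%.
WACC = 0.3209 × 9.0900% + 0.6791 × 4.3523% = 5.8727%.
After the change:
Total capital V = 1370 + 2899 = 4269.
Equity: weight = 1370/4269 = 0.3209; cost = 9.09%.
Debentures: weight = 2899/4269 = 0.6791; after-tax cost = 7.1% × (1 − 43%) = 4.0470%.
WACC = 0.3209 × 9.0900% + 0.6791 × 4.0470% = 5.6654%.
Change in WACC = 5.6654% − 5.8727% = -0.2073 pp.

-0.21 pp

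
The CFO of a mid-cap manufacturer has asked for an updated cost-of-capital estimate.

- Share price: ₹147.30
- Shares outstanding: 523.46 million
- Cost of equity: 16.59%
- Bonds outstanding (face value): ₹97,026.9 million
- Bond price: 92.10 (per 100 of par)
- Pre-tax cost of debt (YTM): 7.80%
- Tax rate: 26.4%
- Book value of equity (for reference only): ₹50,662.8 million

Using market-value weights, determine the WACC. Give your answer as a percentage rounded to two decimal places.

Market value of equity E = 147.3 × 523.46m = 77105.658m. Market value of debt D = 97026.9m × 92.1/100 = 89361.7749m.
Total capital V = 77105.658 + 89361.7749 = 166467.4329.
Equity: weight = 77105.658/166467.4329 = 0.4632; cost = 16.59%.
Bonds outstanding: weight = 89361.7749/166467.4329 = 0.5368; after-tax cost = 7.8% × (1 − 26.4%) = 5.7408%.
WACC = 0.4632 × 16.5900% + 0.5368 × 5.7408% = 10.7660%.

10.77%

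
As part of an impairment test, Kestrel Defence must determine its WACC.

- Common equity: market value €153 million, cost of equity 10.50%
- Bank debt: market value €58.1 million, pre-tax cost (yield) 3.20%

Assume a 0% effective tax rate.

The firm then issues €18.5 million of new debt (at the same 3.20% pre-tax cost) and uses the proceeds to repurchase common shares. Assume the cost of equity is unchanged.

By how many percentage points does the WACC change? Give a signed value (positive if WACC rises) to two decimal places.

-0.64 pp

Current WACC:
Total capital V = 153 + 58.1 = 211.1.
Equity: weight = 153/211.1 = 0.7248; cost = 10.5%.
Bank debt: weight = 58.1/211.1 = 0.2752; after-tax cost = 3.2% × (1 − 0%) = 3.2000%.
WACC = 0.7248 × 10.5000% + 0.2752 × 3.2000% = 8.4909%.
After the change:
Total capital V = 134.5 + 76.6 = 211.1.
Equity: weight = 134.5/211.1 = 0.6371; cost = 10.5%.
Bank debt: weight = 76.6/211.1 = 0.3629; after-tax cost = 3.2% × (1 − 0%) = 3.2000%.
WACC = 0.6371 × 10.5000% + 0.3629 × 3.2000% = 7.8511%.
Change in WACC = 7.8511% − 8.4909% = -0.6397 pp.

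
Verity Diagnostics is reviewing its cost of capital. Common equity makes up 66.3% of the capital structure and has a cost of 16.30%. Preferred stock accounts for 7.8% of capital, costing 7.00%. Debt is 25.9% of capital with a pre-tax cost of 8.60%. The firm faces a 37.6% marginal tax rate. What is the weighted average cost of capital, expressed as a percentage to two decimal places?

12.74%

After-tax cost of debt = 8.6% × (1 − 37.6%) = 5.3664%.
WACC = 0.663 × 16.3000% + 0.078 × 7.0000% + 0.259 × 5.3664% = 12.7428%.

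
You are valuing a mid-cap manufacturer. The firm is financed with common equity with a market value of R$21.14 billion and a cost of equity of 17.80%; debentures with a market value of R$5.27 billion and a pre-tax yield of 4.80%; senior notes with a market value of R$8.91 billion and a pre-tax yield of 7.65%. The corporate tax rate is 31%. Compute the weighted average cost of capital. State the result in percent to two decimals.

Total capital V = 21.14 + 5.27 + 8.91 = 35.32.
Equity: weight = 21.14/35.32 = 0.5985; cost = 17.8%.
Debentures: weight = 5.27/35.32 = 0.1492; after-tax cost = 4.8% × (1 − 31%) = 3.3120%.
Senior notes: weight = 8.91/35.32 = 0.2523; after-tax cost = 7.65% × (1 − 31%) = 5.2785%.
WACC = 0.5985 × 17.8000% + 0.1492 × 3.3120% + 0.2523 × 5.2785% = 12.4795%.

12.48%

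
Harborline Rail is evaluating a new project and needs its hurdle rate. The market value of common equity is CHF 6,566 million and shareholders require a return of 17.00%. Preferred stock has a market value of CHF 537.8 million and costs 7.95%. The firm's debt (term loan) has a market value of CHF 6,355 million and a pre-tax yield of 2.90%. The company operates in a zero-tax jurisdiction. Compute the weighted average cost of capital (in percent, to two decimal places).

Total capital V = 6566 + 537.8 + 6355 = 13458.8.
Equity: weight = 6566/13458.8 = 0.4879; cost = 17%.
Preferred: weight = 537.8/13458.8 = 0.0400; cost = 7.95%.
Term loan: weight = 6355/13458.8 = 0.4722; after-tax cost = 2.9% × (1 − 0%) = 2.9000%.
WACC = 0.4879 × 17.0000% + 0.0400 × 7.9500% + 0.4722 × 2.9000% = 9.9806%.

9.98%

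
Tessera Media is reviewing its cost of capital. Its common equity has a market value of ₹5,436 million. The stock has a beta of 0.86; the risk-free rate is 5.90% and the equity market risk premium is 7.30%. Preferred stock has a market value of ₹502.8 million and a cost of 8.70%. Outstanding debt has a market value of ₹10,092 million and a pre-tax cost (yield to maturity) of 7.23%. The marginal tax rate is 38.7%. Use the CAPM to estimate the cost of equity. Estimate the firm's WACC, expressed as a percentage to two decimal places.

7.19%

Cost of equity via CAPM: Re = 5.9% + 0.86 × 7.3% = 12.1780%.
Total capital V = 5436 + 502.8 + 10092 = 16030.8.
Equity: weight = 5436/16030.8 = 0.3391; cost = 12.178%.
Preferred: weight = 502.8/16030.8 = 0.0314; cost = 8.7%.
Debt: weight = 10092/16030.8 = 0.6295; after-tax cost = 7.23% × (1 − 38.7%) = 4.4320%.
WACC = 0.3391 × 12.1780% + 0.0314 × 8.7000% + 0.6295 × 4.4320% = 7.1925%.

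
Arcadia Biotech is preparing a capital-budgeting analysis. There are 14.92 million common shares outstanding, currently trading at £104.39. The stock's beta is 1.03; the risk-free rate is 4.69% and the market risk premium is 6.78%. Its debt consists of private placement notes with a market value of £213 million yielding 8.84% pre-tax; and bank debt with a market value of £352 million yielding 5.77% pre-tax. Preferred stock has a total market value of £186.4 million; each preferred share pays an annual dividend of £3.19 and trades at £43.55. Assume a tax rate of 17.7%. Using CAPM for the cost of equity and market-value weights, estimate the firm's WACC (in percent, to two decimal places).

9.86%

Cost of equity via CAPM: Re = 4.69% + 1.03 × 6.78% = 11.6734%.
Cost of preferred: Rp = 3.19 / 43.55 = 7.3249%.
Market value of equity E = 104.39 × 14.92m = 1557.4988m.
Total capital V = 1557.4988 + 186.4 + 213 + 352 = 2308.8988.
Equity: weight = 1557.4988/2308.8988 = 0.6746; cost = 11.6734%.
Preferred: weight = 186.4/2308.8988 = 0.0807; cost = 7.3249%.
Private placement notes: weight = 213/2308.8988 = 0.0923; after-tax cost = 8.84% × (1 − 17.7%) = 7.2753%.
Bank debt: weight = 352/2308.8988 = 0.1525; after-tax cost = 5.77% × (1 − 17.7%) = 4.7487%.
WACC = 0.6746 × 11.6734% + 0.0807 × 7.3249% + 0.0923 × 7.2753% + 0.1525 × 4.7487% = 9.8609%.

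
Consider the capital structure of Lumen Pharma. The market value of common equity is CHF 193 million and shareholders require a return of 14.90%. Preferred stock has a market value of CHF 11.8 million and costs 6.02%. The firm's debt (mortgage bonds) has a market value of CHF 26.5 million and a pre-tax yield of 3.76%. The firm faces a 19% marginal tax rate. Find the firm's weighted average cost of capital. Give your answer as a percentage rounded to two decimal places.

13.09%

Total capital V = 193 + 11.8 + 26.5 = 231.3.
Equity: weight = 193/231.3 = 0.8344; cost = 14.9%.
Preferred: weight = 11.8/231.3 = 0.0510; cost = 6.02%.
Mortgage bonds: weight = 26.5/231.3 = 0.1146; after-tax cost = 3.76% × (1 − 19%) = 3.0456%.
WACC = 0.8344 × 14.9000% + 0.0510 × 6.0200% + 0.1146 × 3.0456% = 13.0888%.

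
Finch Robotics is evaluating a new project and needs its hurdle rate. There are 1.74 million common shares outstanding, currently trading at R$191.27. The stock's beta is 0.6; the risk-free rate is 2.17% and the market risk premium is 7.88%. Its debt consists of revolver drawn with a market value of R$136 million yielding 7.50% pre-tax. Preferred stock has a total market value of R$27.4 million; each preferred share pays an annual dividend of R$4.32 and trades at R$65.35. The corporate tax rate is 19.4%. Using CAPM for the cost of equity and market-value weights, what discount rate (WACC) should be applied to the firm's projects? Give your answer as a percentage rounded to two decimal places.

6.65%

Cost of equity via CAPM: Re = 2.17% + 0.6 × 7.88% = 6.8980%.
Cost of preferred: Rp = 4.32 / 65.35 = 6.6106%.
Market value of equity E = 191.27 × 1.74m = 332.8098m.
Total capital V = 332.8098 + 27.4 + 136 = 496.2098.
Equity: weight = 332.8098/496.2098 = 0.6707; cost = 6.898%.
Preferred: weight = 27.4/496.2098 = 0.0552; cost = 6.6106%.
Revolver drawn: weight = 136/496.2098 = 0.2741; after-tax cost = 7.5% × (1 − 19.4%) = 6.0450%.
WACC = 0.6707 × 6.8980% + 0.0552 × 6.6106% + 0.2741 × 6.0450% = 6.6483%.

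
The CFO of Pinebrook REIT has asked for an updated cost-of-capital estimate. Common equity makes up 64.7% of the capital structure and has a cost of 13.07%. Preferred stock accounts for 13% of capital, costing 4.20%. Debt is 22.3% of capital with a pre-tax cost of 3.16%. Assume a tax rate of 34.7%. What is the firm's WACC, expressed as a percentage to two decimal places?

After-tax cost of debt = 3.16% × (1 − 34.7%) = 2.0635%.
WACC = 0.647 × 13.0700% + 0.130 × 4.2000% + 0.223 × 2.0635% = 9.4624%.

9.46%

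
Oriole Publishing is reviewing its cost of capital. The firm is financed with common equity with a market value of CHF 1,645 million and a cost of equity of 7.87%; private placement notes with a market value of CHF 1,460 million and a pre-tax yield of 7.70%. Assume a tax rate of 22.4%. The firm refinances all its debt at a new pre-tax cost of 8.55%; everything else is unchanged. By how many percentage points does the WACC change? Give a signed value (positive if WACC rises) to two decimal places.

+0.31 pp

Current WACC:
Total capital V = 1645 + 1460 = 3105.
Equity: weight = 1645/3105 = 0.5298; cost = 7.87%.
Private placement notes: weight = 1460/3105 = 0.4702; after-tax cost = 7.7% × (1 − 22.4%) = 5.9752%.
WACC = 0.5298 × 7.8700% + 0.4702 × 5.9752% = 6.9790%.
After the change:
Total capital V = 1645 + 1460 = 3105.
Equity: weight = 1645/3105 = 0.5298; cost = 7.87%.
Private placement notes: weight = 1460/3105 = 0.4702; after-tax cost = 8.55% × (1 − 22.4%) = 6.6348%.
WACC = 0.5298 × 7.8700% + 0.4702 × 6.6348% = 7.2892%.
Change in WACC = 7.2892% − 6.9790% = 0.3102 pp.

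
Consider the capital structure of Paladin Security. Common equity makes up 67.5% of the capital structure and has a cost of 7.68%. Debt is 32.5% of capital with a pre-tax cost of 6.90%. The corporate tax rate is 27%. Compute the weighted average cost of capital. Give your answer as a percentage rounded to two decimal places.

6.82%

After-tax cost of debt = 6.9% × (1 − 27%) = 5.0370%.
WACC = 0.675 × 7.6800% + 0.325 × 5.0370% = 6.8210%.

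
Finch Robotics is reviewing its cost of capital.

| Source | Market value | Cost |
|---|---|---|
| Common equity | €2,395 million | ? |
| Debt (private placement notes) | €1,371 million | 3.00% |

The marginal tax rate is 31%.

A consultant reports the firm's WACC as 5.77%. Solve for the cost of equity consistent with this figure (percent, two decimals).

7.89%

Total capital V = 2395 + 1371 = 3766.
Equity weight = 2395/3766 = 0.6360.
Private placement notes weight = 1371/3766 = 0.3640.
Debt contribution = 0.3640 × 3% × (1 − 31%) = 0.7536%.
Required equity contribution = 5.77% − 0.7536% = 5.0164%.
Re = 5.0164% / 0.6360 = 7.8880%.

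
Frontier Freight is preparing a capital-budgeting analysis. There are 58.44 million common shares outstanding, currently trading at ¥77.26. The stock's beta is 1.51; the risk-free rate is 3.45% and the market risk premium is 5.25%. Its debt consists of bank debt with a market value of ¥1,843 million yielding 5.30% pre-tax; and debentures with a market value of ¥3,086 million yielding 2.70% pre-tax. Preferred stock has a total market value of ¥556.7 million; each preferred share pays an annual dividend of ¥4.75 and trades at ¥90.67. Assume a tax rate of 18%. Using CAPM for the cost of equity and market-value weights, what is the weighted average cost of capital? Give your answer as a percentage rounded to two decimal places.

6.91%

Cost of equity via CAPM: Re = 3.45% + 1.51 × 5.25% = 11.3775%.
Cost of preferred: Rp = 4.75 / 90.67 = 5.2388%.
Market value of equity E = 77.26 × 58.44m = 4515.0744m.
Total capital V = 4515.0744 + 556.7 + 1843 + 3086 = 10000.7744.
Equity: weight = 4515.0744/10000.7744 = 0.4515; cost = 11.3775%.
Preferred: weight = 556.7/10000.7744 = 0.0557; cost = 5.2388%.
Bank debt: weight = 1843/10000.7744 = 0.1843; after-tax cost = 5.3% × (1 − 18%) = 4.3460%.
Debentures: weight = 3086/10000.7744 = 0.3086; after-tax cost = 2.7% × (1 − 18%) = 2.2140%.
WACC = 0.4515 × 11.3775% + 0.0557 × 5.2388% + 0.1843 × 4.3460% + 0.3086 × 2.2140% = 6.9123%.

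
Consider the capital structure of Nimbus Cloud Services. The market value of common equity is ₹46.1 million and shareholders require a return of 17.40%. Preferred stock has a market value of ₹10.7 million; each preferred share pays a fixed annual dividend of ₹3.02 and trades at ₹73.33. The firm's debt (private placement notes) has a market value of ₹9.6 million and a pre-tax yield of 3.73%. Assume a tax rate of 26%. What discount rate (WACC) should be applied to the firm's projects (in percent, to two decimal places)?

13.14%

Cost of preferred: Rp = 3.02 / 73.33 = 4.1184%.
Total capital V = 46.1 + 10.7 + 9.6 = 66.4.
Equity: weight = 46.1/66.4 = 0.6943; cost = 17.4%.
Preferred: weight = 10.7/66.4 = 0.1611; cost = 4.1184%.
Private placement notes: weight = 9.6/66.4 = 0.1446; after-tax cost = 3.73% × (1 − 26%) = 2.7602%.
WACC = 0.6943 × 17.4000% + 0.1611 × 4.1184% + 0.1446 × 2.7602% = 13.1431%.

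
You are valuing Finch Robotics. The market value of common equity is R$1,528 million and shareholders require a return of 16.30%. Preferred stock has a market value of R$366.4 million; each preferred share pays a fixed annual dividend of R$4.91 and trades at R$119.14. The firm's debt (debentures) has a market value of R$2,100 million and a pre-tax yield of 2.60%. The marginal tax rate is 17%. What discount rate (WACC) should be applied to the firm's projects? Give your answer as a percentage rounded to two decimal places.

7.75%

Cost of preferred: Rp = 4.91 / 119.14 = 4.1212%.
Total capital V = 1528 + 366.4 + 2100 = 3994.4.
Equity: weight = 1528/3994.4 = 0.3825; cost = 16.3%.
Preferred: weight = 366.4/3994.4 = 0.0917; cost = 4.1212%.
Debentures: weight = 2100/3994.4 = 0.5257; after-tax cost = 2.6% × (1 − 17%) = 2.1580%.
WACC = 0.3825 × 16.3000% + 0.0917 × 4.1212% + 0.5257 × 2.1580% = 7.7479%.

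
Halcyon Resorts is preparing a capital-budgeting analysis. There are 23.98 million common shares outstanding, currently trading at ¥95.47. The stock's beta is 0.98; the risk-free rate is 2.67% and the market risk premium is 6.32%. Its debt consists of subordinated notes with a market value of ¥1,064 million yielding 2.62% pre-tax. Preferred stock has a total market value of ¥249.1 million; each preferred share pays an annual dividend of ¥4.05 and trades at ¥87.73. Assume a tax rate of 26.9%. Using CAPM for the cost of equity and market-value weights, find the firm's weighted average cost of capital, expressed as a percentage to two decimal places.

Cost of equity via CAPM: Re = 2.67% + 0.98 × 6.32% = 8.8636%.
Cost of preferred: Rp = 4.05 / 87.73 = 4.6164%.
Market value of equity E = 95.47 × 23.98m = 2289.3706m.
Total capital V = 2289.3706 + 249.1 + 1064 = 3602.4706.
Equity: weight = 2289.3706/3602.4706 = 0.6355; cost = 8.8636%.
Preferred: weight = 249.1/3602.4706 = 0.0691; cost = 4.6164%.
Subordinated notes: weight = 1064/3602.4706 = 0.2954; after-tax cost = 2.62% × (1 − 26.9%) = 1.9152%.
WACC = 0.6355 × 8.8636% + 0.0691 × 4.6164% + 0.2954 × 1.9152% = 6.5177%.

6.52%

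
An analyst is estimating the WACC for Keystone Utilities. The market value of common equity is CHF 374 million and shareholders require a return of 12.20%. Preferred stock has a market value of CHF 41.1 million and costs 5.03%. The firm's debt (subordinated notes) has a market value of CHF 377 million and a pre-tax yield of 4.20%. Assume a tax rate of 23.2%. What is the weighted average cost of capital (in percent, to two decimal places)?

7.56%

Total capital V = 374 + 41.1 + 377 = 792.1.
Equity: weight = 374/792.1 = 0.4722; cost = 12.2%.
Preferred: weight = 41.1/792.1 = 0.0519; cost = 5.03%.
Subordinated notes: weight = 377/792.1 = 0.4760; after-tax cost = 4.2% × (1 − 23.2%) = 3.2256%.
WACC = 0.4722 × 12.2000% + 0.0519 × 5.0300% + 0.4760 × 3.2256% = 7.5566%.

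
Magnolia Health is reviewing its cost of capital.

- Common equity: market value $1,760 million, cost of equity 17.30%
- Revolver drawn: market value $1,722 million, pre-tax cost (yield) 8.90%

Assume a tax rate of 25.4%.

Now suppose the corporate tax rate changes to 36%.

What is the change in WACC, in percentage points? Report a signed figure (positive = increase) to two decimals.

Current WACC:
Total capital V = 1760 + 1722 = 3482.
Equity: weight = 1760/3482 = 0.5055; cost = 17.3%.
Revolver drawn: weight = 1722/3482 = 0.4945; after-tax cost = 8.9% × (1 − 25.4%) = 6.6394%.
WACC = 0.5055 × 17.3000% + 0.4945 × 6.6394% = 12.0279%.
After the change:
Total capital V = 1760 + 1722 = 3482.
Equity: weight = 1760/3482 = 0.5055; cost = 17.3%.
Revolver drawn: weight = 1722/3482 = 0.4945; after-tax cost = 8.9% × (1 − 36%) = 5.6960%.
WACC = 0.5055 × 17.3000% + 0.4945 × 5.6960% = 11.5613%.
Change in WACC = 11.5613% − 12.0279% = -0.4666 pp.

-0.47 pp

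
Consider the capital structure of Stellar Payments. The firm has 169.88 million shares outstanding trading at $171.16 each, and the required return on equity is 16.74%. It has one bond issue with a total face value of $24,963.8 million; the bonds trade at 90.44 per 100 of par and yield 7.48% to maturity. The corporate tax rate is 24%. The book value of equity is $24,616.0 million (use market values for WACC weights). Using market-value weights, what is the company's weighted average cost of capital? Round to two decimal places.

11.91%

Market value of equity E = 171.16 × 169.88m = 29076.6608m. Market value of debt D = 24963.8m × 90.44/100 = 22577.26072m.
Total capital V = 29076.6608 + 22577.26072 = 51653.92152.
Equity: weight = 29076.6608/51653.92152 = 0.5629; cost = 16.74%.
Bonds outstanding: weight = 22577.26072/51653.92152 = 0.4371; after-tax cost = 7.48% × (1 − 24%) = 5.6848%.
WACC = 0.5629 × 16.7400% + 0.4371 × 5.6848% = 11.9079%.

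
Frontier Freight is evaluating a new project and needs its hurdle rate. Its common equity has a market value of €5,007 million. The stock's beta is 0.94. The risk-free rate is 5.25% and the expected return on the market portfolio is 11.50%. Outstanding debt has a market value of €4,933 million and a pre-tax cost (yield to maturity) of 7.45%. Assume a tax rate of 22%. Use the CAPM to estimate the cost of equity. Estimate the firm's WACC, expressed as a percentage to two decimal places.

Market risk premium = 11.5% − 5.25% = 6.25%.
Cost of equity via CAPM: Re = 5.25% + 0.94 × 6.25% = 11.1250%.
Total capital V = 5007 + 4933 = 9940.
Equity: weight = 5007/9940 = 0.5037; cost = 11.125%.
Debt: weight = 4933/9940 = 0.4963; after-tax cost = 7.45% × (1 − 22%) = 5.8110%.
WACC = 0.5037 × 11.1250% + 0.4963 × 5.8110% = 8.4878%.

8.49%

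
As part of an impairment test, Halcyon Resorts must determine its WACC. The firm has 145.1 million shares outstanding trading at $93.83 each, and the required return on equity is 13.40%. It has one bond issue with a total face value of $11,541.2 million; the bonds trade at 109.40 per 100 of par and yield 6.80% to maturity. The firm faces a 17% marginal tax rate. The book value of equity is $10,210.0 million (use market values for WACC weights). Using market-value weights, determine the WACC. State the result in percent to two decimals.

9.67%

Market value of equity E = 93.83 × 145.1m = 13614.733m. Market value of debt D = 11541.2m × 109.4/100 = 12626.0728m.
Total capital V = 13614.733 + 12626.0728 = 26240.8058.
Equity: weight = 13614.733/26240.8058 = 0.5188; cost = 13.4%.
Bonds outstanding: weight = 12626.0728/26240.8058 = 0.4812; after-tax cost = 6.8% × (1 − 17%) = 5.6440%.
WACC = 0.5188 × 13.4000% + 0.4812 × 5.6440% = 9.6681%.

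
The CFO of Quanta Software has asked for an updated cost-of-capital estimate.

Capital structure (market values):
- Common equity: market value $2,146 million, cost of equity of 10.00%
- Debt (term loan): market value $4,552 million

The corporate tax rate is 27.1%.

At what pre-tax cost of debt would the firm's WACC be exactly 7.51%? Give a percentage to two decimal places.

Total capital V = 2146 + 4552 = 6698.
Equity weight = 2146/6698 = 0.3204.
Term loan weight = 4552/6698 = 0.6796.
Equity contribution = 0.3204 × 10% = 3.2039%.
Remaining for debt = 7.51% − 3.2039% = 4.3061%.
Rd × (1 − 27.1%) × 0.6796 = 4.3061%  ⇒  Rd = 8.6915%.

8.69%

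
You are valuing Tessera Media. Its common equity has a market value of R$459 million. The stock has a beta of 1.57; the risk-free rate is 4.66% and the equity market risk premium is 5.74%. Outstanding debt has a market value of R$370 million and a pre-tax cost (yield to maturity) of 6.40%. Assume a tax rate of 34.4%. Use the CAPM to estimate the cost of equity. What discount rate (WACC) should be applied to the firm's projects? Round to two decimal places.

Cost of equity via CAPM: Re = 4.66% + 1.57 × 5.74% = 13.6718%.
Total capital V = 459 + 370 = 829.
Equity: weight = 459/829 = 0.5537; cost = 13.6718%.
Debt: weight = 370/829 = 0.4463; after-tax cost = 6.4% × (1 − 34.4%) = 4.1984%.
WACC = 0.5537 × 13.6718% + 0.4463 × 4.1984% = 9.4436%.

9.44%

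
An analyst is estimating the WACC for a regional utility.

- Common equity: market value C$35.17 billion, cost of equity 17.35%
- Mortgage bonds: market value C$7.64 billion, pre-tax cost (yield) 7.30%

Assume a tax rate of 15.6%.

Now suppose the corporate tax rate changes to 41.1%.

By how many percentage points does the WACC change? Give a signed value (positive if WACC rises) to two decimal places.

Current WACC:
Total capital V = 35.17 + 7.64 = 42.81.
Equity: weight = 35.17/42.81 = 0.8215; cost = 17.35%.
Mortgage bonds: weight = 7.64/42.81 = 0.1785; after-tax cost = 7.3% × (1 − 15.6%) = 6.1612%.
WACC = 0.8215 × 17.3500% + 0.1785 × 6.1612% = 15.3532%.
After the change:
Total capital V = 35.17 + 7.64 = 42.81.
Equity: weight = 35.17/42.81 = 0.8215; cost = 17.35%.
Mortgage bonds: weight = 7.64/42.81 = 0.1785; after-tax cost = 7.3% × (1 − 41.1%) = 4.2997%.
WACC = 0.8215 × 17.3500% + 0.1785 × 4.2997% = 15.0210%.
Change in WACC = 15.0210% − 15.3532% = -0.3322 pp.

-0.33 pp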